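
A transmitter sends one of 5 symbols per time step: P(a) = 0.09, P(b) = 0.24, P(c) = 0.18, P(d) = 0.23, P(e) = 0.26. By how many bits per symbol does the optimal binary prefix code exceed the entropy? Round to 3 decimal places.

Entropy H = −Σ p log₂ p ≈ 2.2451 bits.
Huffman merges: 9/100+9/50→27/100; 23/100+6/25→47/100; 13/50+27/100→53/100; 47/100+53/100→1. L = 227/100 ≈ 2.2700.
L − H = 2.2700 − 2.2451 = 0.025 bits.

0.025 bits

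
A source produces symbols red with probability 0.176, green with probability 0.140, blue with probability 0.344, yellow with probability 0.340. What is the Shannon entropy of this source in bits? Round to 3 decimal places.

1.897 bits

H = −Σ pᵢ log₂ pᵢ.
−0.176·log₂(0.176) = 0.4411
−0.140·log₂(0.140) = 0.3971
−0.344·log₂(0.344) = 0.5296
−0.340·log₂(0.340) = 0.5292
Sum ≈ 1.8970 → 1.897 bits.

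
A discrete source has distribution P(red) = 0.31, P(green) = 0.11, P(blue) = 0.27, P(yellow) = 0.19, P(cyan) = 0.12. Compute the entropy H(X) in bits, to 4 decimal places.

2.2064 bits

H = −Σ pᵢ log₂ pᵢ.
−0.31·log₂(0.31) = 0.5238
−0.11·log₂(0.11) = 0.3503
−0.27·log₂(0.27) = 0.5100
−0.19·log₂(0.19) = 0.4552
−0.12·log₂(0.12) = 0.3671
Sum ≈ 2.2064 → 2.2064 bits.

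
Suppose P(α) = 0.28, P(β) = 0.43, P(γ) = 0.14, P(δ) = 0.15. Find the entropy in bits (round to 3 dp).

H = −Σ pᵢ log₂ pᵢ.
−0.28·log₂(0.28) = 0.5142
−0.43·log₂(0.43) = 0.5236
−0.14·log₂(0.14) = 0.3971
−0.15·log₂(0.15) = 0.4105
Sum ≈ 1.8454 → 1.845 bits.

1.845 bits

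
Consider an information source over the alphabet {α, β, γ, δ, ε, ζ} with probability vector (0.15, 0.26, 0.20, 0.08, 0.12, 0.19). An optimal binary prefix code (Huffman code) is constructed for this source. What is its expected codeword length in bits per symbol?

2.54 bits/symbol

Repeatedly combine the two least-probable nodes; the expected code length is the sum of the merged weights.
merge 2/25 + 3/25 → 1/5
merge 3/20 + 19/100 → 17/50
merge 1/5 + 1/5 → 2/5
merge 13/50 + 17/50 → 3/5
merge 2/5 + 3/5 → 1
L = 1/5 + 17/50 + 2/5 + 3/5 + 1 = 127/50 = 2.54 bits/symbol.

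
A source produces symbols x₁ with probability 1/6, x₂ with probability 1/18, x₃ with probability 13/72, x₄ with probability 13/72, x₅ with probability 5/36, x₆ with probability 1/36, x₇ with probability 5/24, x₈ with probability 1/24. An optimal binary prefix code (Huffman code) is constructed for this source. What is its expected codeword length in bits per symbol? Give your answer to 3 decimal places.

2.806 bits/symbol

Repeatedly combine the two least-probable nodes; the expected code length is the sum of the merged weights.
merge 1/36 + 1/24 → 5/72
merge 1/18 + 5/72 → 1/8
merge 1/8 + 5/36 → 19/72
merge 1/6 + 13/72 → 25/72
merge 13/72 + 5/24 → 7/18
merge 19/72 + 25/72 → 11/18
merge 7/18 + 11/18 → 1
L = 5/72 + 1/8 + 19/72 + 25/72 + 7/18 + 11/18 + 1 = 101/36 ≈ 2.806 bits/symbol.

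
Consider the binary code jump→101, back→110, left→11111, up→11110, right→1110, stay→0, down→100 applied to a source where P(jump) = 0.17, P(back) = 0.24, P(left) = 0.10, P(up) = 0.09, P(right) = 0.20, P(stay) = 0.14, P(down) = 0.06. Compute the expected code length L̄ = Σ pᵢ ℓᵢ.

3.3 bits/symbol

L̄ = Σ pᵢ·ℓᵢ = 0.17·3 + 0.24·3 + 0.10·5 + 0.09·5 + 0.20·4 + 0.14·1 + 0.06·3 = 3.3 bits/symbol.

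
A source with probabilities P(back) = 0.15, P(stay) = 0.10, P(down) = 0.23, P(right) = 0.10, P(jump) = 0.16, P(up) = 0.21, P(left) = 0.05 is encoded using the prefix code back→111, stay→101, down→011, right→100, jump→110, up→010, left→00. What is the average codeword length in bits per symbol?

L̄ = Σ pᵢ·ℓᵢ = 0.15·3 + 0.10·3 + 0.23·3 + 0.10·3 + 0.16·3 + 0.21·3 + 0.05·2 = 2.95 bits/symbol.

2.95 bits/symbol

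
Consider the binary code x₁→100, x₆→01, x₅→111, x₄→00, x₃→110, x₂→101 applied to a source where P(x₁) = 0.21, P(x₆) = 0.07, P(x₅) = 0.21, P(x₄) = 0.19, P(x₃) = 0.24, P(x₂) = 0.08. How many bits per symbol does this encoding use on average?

2.74 bits/symbol

L̄ = Σ pᵢ·ℓᵢ = 0.21·3 + 0.07·2 + 0.21·3 + 0.19·2 + 0.24·3 + 0.08·3 = 2.74 bits/symbol.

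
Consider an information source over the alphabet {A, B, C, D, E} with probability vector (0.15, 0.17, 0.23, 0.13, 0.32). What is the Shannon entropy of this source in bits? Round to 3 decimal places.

2.241 bits

H = −Σ pᵢ log₂ pᵢ.
−0.15·log₂(0.15) = 0.4105
−0.17·log₂(0.17) = 0.4346
−0.23·log₂(0.23) = 0.4877
−0.13·log₂(0.13) = 0.3826
−0.32·log₂(0.32) = 0.5260
Sum ≈ 2.2415 → 2.241 bits.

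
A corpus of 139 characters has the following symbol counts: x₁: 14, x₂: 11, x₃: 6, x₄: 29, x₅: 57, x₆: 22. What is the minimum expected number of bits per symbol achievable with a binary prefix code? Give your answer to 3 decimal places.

Probabilities are the counts divided by 139.
Repeatedly combine the two least-probable nodes; the expected code length is the sum of the merged weights.
merge 6/139 + 11/139 → 17/139
merge 14/139 + 17/139 → 31/139
merge 22/139 + 29/139 → 51/139
merge 31/139 + 51/139 → 82/139
merge 57/139 + 82/139 → 1
L = 17/139 + 31/139 + 51/139 + 82/139 + 1 = 320/139 ≈ 2.302 bits/symbol.

2.302 bits/symbol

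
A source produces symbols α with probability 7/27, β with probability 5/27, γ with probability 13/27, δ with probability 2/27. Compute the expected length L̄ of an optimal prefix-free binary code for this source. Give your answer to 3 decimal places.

Repeatedly combine the two least-probable nodes; the expected code length is the sum of the merged weights.
merge 2/27 + 5/27 → 7/27
merge 7/27 + 7/27 → 14/27
merge 13/27 + 14/27 → 1
L = 7/27 + 14/27 + 1 = 16/9 ≈ 1.778 bits/symbol.

1.778 bits/symbol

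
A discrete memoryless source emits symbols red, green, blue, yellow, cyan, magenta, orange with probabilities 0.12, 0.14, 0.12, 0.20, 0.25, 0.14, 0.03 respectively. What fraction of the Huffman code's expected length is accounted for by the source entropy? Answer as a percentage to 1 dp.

97.9%

Entropy H = −Σ p log₂ p ≈ 2.6445 bits.
Huffman merges: 3/100+3/25→3/20; 3/25+7/50→13/50; 7/50+3/20→29/100; 1/5+1/4→9/20; 13/50+29/100→11/20; 9/20+11/20→1. L = 27/10 ≈ 2.7000.
Efficiency = H/L = 2.6445/2.7000 = 97.9%.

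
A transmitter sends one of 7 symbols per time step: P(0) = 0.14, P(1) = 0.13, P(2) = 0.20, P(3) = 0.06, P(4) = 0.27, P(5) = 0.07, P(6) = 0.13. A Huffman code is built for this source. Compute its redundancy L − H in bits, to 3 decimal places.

Entropy H = −Σ p log₂ p ≈ 2.6489 bits.
Huffman merges: 3/50+7/100→13/100; 13/100+13/100→13/50; 13/100+7/50→27/100; 1/5+13/50→23/50; 27/100+27/100→27/50; 23/50+27/50→1. L = 133/50 ≈ 2.6600.
L − H = 2.6600 − 2.6489 = 0.011 bits.

0.011 bits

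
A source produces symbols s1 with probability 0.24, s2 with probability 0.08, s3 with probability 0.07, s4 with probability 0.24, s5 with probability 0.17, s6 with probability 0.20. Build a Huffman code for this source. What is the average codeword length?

2.47 bits/symbol

Repeatedly combine the two least-probable nodes; the expected code length is the sum of the merged weights.
merge 7/100 + 2/25 → 3/20
merge 3/20 + 17/100 → 8/25
merge 1/5 + 6/25 → 11/25
merge 6/25 + 8/25 → 14/25
merge 11/25 + 14/25 → 1
L = 3/20 + 8/25 + 11/25 + 14/25 + 1 = 247/100 = 2.47 bits/symbol.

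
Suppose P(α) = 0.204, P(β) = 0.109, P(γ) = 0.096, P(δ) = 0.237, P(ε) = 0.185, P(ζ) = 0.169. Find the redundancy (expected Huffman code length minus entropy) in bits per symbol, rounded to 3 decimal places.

Entropy H = −Σ p log₂ p ≈ 2.5170 bits.
Huffman merges: 12/125+109/1000→41/200; 169/1000+37/200→177/500; 51/250+41/200→409/1000; 237/1000+177/500→591/1000; 409/1000+591/1000→1. L = 2559/1000 ≈ 2.5590.
L − H = 2.5590 − 2.5170 = 0.042 bits.

0.042 bits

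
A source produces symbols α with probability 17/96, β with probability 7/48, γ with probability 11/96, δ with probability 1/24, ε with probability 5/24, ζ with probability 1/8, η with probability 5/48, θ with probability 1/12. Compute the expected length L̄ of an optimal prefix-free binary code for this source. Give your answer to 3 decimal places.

Repeatedly combine the two least-probable nodes; the expected code length is the sum of the merged weights.
merge 1/24 + 1/12 → 1/8
merge 5/48 + 11/96 → 7/32
merge 1/8 + 1/8 → 1/4
merge 7/48 + 17/96 → 31/96
merge 5/24 + 7/32 → 41/96
merge 1/4 + 31/96 → 55/96
merge 41/96 + 55/96 → 1
L = 1/8 + 7/32 + 1/4 + 31/96 + 41/96 + 55/96 + 1 = 35/12 ≈ 2.917 bits/symbol.

2.917 bits/symbol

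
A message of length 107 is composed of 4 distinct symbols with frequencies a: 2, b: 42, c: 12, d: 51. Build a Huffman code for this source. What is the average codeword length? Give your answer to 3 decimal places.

1.654 bits/symbol

Probabilities are the counts divided by 107.
Repeatedly combine the two least-probable nodes; the expected code length is the sum of the merged weights.
merge 2/107 + 12/107 → 14/107
merge 14/107 + 42/107 → 56/107
merge 51/107 + 56/107 → 1
L = 14/107 + 56/107 + 1 = 177/107 ≈ 1.654 bits/symbol.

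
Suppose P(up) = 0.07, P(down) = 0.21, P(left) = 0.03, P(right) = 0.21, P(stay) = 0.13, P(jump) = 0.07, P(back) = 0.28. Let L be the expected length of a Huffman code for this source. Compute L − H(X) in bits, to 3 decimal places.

Entropy H = −Σ p log₂ p ≈ 2.5314 bits.
Huffman merges: 3/100+7/100→1/10; 7/100+1/10→17/100; 13/100+17/100→3/10; 21/100+21/100→21/50; 7/25+3/10→29/50; 21/50+29/50→1. L = 257/100 ≈ 2.5700.
L − H = 2.5700 − 2.5314 = 0.039 bits.

0.039 bits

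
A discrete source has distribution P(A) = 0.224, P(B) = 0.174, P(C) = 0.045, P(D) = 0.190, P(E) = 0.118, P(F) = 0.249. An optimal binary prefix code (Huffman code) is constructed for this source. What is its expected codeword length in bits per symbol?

Repeatedly combine the two least-probable nodes; the expected code length is the sum of the merged weights.
merge 9/200 + 59/500 → 163/1000
merge 163/1000 + 87/500 → 337/1000
merge 19/100 + 28/125 → 207/500
merge 249/1000 + 337/1000 → 293/500
merge 207/500 + 293/500 → 1
L = 163/1000 + 337/1000 + 207/500 + 293/500 + 1 = 5/2 = 2.5 bits/symbol.

2.5 bits/symbol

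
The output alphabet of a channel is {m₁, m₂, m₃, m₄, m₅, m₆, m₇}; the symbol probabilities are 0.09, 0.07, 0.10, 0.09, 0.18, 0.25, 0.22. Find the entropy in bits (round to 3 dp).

H = −Σ pᵢ log₂ pᵢ.
−0.09·log₂(0.09) = 0.3127
−0.07·log₂(0.07) = 0.2686
−0.10·log₂(0.10) = 0.3322
−0.09·log₂(0.09) = 0.3127
−0.18·log₂(0.18) = 0.4453
−0.25·log₂(0.25) = 0.5000
−0.22·log₂(0.22) = 0.4806
Sum ≈ 2.6519 → 2.652 bits.

2.652 bits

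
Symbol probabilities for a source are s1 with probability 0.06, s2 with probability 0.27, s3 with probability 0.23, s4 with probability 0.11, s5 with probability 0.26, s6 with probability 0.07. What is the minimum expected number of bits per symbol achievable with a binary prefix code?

Repeatedly combine the two least-probable nodes; the expected code length is the sum of the merged weights.
merge 3/50 + 7/100 → 13/100
merge 11/100 + 13/100 → 6/25
merge 23/100 + 6/25 → 47/100
merge 13/50 + 27/100 → 53/100
merge 47/100 + 53/100 → 1
L = 13/100 + 6/25 + 47/100 + 53/100 + 1 = 237/100 = 2.37 bits/symbol.

2.37 bits/symbol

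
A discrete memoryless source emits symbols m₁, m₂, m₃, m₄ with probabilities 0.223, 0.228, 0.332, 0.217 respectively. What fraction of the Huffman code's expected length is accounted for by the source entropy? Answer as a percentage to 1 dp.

98.8%

Entropy H = −Σ p log₂ p ≈ 1.9755 bits.
Huffman merges: 217/1000+223/1000→11/25; 57/250+83/250→14/25; 11/25+14/25→1. L = 2 ≈ 2.0000.
Efficiency = H/L = 1.9755/2.0000 = 98.8%.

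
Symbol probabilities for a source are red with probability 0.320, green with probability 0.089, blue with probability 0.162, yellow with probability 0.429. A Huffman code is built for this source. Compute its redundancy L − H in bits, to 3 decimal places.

0.036 bits

Entropy H = −Σ p log₂ p ≈ 1.7858 bits.
Huffman merges: 89/1000+81/500→251/1000; 251/1000+8/25→571/1000; 429/1000+571/1000→1. L = 911/500 ≈ 1.8220.
L − H = 1.8220 − 1.7858 = 0.036 bits.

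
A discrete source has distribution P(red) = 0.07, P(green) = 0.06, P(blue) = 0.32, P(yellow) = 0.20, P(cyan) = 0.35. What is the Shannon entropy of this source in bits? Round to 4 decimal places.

2.0326 bits

H = −Σ pᵢ log₂ pᵢ.
−0.07·log₂(0.07) = 0.2686
−0.06·log₂(0.06) = 0.2435
−0.32·log₂(0.32) = 0.5260
−0.20·log₂(0.20) = 0.4644
−0.35·log₂(0.35) = 0.5301
Sum ≈ 2.0326 → 2.0326 bits.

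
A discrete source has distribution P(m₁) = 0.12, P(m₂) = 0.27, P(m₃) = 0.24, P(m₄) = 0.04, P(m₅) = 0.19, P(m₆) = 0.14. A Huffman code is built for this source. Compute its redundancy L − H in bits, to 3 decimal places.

0.051 bits

Entropy H = −Σ p log₂ p ≈ 2.4093 bits.
Huffman merges: 1/25+3/25→4/25; 7/50+4/25→3/10; 19/100+6/25→43/100; 27/100+3/10→57/100; 43/100+57/100→1. L = 123/50 ≈ 2.4600.
L − H = 2.4600 − 2.4093 = 0.051 bits.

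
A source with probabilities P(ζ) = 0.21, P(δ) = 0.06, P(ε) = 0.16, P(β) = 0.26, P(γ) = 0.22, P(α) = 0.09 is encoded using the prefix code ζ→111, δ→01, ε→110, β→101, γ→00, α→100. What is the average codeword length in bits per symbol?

2.72 bits/symbol

L̄ = Σ pᵢ·ℓᵢ = 0.21·3 + 0.06·2 + 0.16·3 + 0.26·3 + 0.22·2 + 0.09·3 = 2.72 bits/symbol.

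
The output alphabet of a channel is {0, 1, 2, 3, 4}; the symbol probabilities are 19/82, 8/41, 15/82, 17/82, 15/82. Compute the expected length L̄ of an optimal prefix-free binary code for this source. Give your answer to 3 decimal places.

Repeatedly combine the two least-probable nodes; the expected code length is the sum of the merged weights.
merge 15/82 + 15/82 → 15/41
merge 8/41 + 17/82 → 33/82
merge 19/82 + 15/41 → 49/82
merge 33/82 + 49/82 → 1
L = 15/41 + 33/82 + 49/82 + 1 = 97/41 ≈ 2.366 bits/symbol.

2.366 bits/symbol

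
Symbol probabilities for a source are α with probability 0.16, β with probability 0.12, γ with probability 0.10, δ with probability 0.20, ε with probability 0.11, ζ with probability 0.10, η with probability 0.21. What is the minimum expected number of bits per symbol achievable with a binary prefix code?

2.79 bits/symbol

Repeatedly combine the two least-probable nodes; the expected code length is the sum of the merged weights.
merge 1/10 + 1/10 → 1/5
merge 11/100 + 3/25 → 23/100
merge 4/25 + 1/5 → 9/25
merge 1/5 + 21/100 → 41/100
merge 23/100 + 9/25 → 59/100
merge 41/100 + 59/100 → 1
L = 1/5 + 23/100 + 9/25 + 41/100 + 59/100 + 1 = 279/100 = 2.79 bits/symbol.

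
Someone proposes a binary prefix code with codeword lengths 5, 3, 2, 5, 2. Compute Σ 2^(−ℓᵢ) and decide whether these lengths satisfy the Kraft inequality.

With common denominator 2^5 = 32: Σ 2^(−ℓᵢ) = 1/32 + 4/32 + 8/32 + 1/32 + 8/32 = 22/32 = 0.6875.
Kraft's inequality requires Σ ≤ 1; here Σ = 0.6875 ≤ 1, so such a prefix code exists.

0.6875; yes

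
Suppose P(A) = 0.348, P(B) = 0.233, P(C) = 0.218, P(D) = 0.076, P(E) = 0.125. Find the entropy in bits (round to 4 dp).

2.1563 bits

H = −Σ pᵢ log₂ pᵢ.
−0.348·log₂(0.348) = 0.5299
−0.233·log₂(0.233) = 0.4897
−0.218·log₂(0.218) = 0.4791
−0.076·log₂(0.076) = 0.2826
−0.125·log₂(0.125) = 0.3750
Sum ≈ 2.1563 → 2.1563 bits.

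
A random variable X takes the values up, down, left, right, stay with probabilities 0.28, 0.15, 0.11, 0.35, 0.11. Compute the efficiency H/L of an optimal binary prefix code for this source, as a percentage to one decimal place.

97.1%

Entropy H = −Σ p log₂ p ≈ 2.1554 bits.
Huffman merges: 11/100+11/100→11/50; 3/20+11/50→37/100; 7/25+7/20→63/100; 37/100+63/100→1. L = 111/50 ≈ 2.2200.
Efficiency = H/L = 2.1554/2.2200 = 97.1%.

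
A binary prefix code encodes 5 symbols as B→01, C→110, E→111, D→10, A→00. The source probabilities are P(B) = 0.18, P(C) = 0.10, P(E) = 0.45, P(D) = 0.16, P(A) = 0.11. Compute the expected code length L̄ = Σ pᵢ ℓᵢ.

L̄ = Σ pᵢ·ℓᵢ = 0.18·2 + 0.10·3 + 0.45·3 + 0.16·2 + 0.11·2 = 2.55 bits/symbol.

2.55 bits/symbol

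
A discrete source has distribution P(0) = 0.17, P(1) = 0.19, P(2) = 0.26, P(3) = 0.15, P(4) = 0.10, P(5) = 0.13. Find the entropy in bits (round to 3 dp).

2.520 bits

H = −Σ pᵢ log₂ pᵢ.
−0.17·log₂(0.17) = 0.4346
−0.19·log₂(0.19) = 0.4552
−0.26·log₂(0.26) = 0.5053
−0.15·log₂(0.15) = 0.4105
−0.10·log₂(0.10) = 0.3322
−0.13·log₂(0.13) = 0.3826
Sum ≈ 2.5205 → 2.520 bits.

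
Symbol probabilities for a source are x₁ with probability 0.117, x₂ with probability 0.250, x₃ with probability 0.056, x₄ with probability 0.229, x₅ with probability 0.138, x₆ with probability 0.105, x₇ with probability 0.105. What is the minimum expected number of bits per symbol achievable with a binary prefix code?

Repeatedly combine the two least-probable nodes; the expected code length is the sum of the merged weights.
merge 7/125 + 21/200 → 161/1000
merge 21/200 + 117/1000 → 111/500
merge 69/500 + 161/1000 → 299/1000
merge 111/500 + 229/1000 → 451/1000
merge 1/4 + 299/1000 → 549/1000
merge 451/1000 + 549/1000 → 1
L = 161/1000 + 111/500 + 299/1000 + 451/1000 + 549/1000 + 1 = 1341/500 = 2.682 bits/symbol.

2.682 bits/symbol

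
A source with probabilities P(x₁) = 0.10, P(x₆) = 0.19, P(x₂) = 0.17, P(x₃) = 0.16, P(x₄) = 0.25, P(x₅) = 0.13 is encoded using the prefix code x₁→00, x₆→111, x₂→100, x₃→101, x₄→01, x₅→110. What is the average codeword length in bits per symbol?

2.65 bits/symbol

L̄ = Σ pᵢ·ℓᵢ = 0.10·2 + 0.19·3 + 0.17·3 + 0.16·3 + 0.25·2 + 0.13·3 = 2.65 bits/symbol.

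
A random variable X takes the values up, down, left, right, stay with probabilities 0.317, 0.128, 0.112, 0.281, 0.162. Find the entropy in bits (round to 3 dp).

H = −Σ pᵢ log₂ pᵢ.
−0.317·log₂(0.317) = 0.5254
−0.128·log₂(0.128) = 0.3796
−0.112·log₂(0.112) = 0.3537
−0.281·log₂(0.281) = 0.5146
−0.162·log₂(0.162) = 0.4254
Sum ≈ 2.1988 → 2.199 bits.

2.199 bits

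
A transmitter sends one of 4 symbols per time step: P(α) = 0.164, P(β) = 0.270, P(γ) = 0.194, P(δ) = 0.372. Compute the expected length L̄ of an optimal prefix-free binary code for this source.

1.986 bits/symbol

Repeatedly combine the two least-probable nodes; the expected code length is the sum of the merged weights.
merge 41/250 + 97/500 → 179/500
merge 27/100 + 179/500 → 157/250
merge 93/250 + 157/250 → 1
L = 179/500 + 157/250 + 1 = 993/500 = 1.986 bits/symbol.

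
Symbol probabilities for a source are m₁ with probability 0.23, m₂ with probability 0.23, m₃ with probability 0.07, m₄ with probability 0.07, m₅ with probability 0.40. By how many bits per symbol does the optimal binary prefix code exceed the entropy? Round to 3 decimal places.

0.069 bits

Entropy H = −Σ p log₂ p ≈ 2.0412 bits.
Huffman merges: 7/100+7/100→7/50; 7/50+23/100→37/100; 23/100+37/100→3/5; 2/5+3/5→1. L = 211/100 ≈ 2.1100.
L − H = 2.1100 − 2.0412 = 0.069 bits.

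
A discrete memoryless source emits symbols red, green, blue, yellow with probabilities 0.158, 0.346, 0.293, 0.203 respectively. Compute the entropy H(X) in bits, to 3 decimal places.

H = −Σ pᵢ log₂ pᵢ.
−0.158·log₂(0.158) = 0.4206
−0.346·log₂(0.346) = 0.5298
−0.293·log₂(0.293) = 0.5189
−0.203·log₂(0.203) = 0.4670
Sum ≈ 1.9363 → 1.936 bits.

1.936 bits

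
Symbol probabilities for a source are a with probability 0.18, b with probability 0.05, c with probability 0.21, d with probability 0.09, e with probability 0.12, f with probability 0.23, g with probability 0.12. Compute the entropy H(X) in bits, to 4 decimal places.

H = −Σ pᵢ log₂ pᵢ.
−0.18·log₂(0.18) = 0.4453
−0.05·log₂(0.05) = 0.2161
−0.21·log₂(0.21) = 0.4728
−0.09·log₂(0.09) = 0.3127
−0.12·log₂(0.12) = 0.3671
−0.23·log₂(0.23) = 0.4877
−0.12·log₂(0.12) = 0.3671
Sum ≈ 2.6687 → 2.6687 bits.

2.6687 bits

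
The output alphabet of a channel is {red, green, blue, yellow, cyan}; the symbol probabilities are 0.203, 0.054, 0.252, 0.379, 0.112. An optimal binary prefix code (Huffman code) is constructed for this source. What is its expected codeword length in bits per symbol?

2.156 bits/symbol

Repeatedly combine the two least-probable nodes; the expected code length is the sum of the merged weights.
merge 27/500 + 14/125 → 83/500
merge 83/500 + 203/1000 → 369/1000
merge 63/250 + 369/1000 → 621/1000
merge 379/1000 + 621/1000 → 1
L = 83/500 + 369/1000 + 621/1000 + 1 = 539/250 = 2.156 bits/symbol.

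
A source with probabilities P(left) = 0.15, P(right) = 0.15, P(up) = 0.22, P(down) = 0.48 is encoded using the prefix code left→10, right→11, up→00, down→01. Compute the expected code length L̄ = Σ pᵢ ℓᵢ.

2 bits/symbol

L̄ = Σ pᵢ·ℓᵢ = 0.15·2 + 0.15·2 + 0.22·2 + 0.48·2 = 2 bits/symbol.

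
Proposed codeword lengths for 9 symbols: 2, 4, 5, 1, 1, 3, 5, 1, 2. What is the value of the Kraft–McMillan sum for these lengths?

2.25

With common denominator 2^5 = 32: Σ 2^(−ℓᵢ) = 8/32 + 2/32 + 1/32 + 16/32 + 16/32 + 4/32 + 1/32 + 16/32 + 8/32 = 72/32 = 2.25.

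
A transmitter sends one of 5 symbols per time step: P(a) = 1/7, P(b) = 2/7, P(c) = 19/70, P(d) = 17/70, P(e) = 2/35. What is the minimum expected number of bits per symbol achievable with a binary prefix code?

2.2 bits/symbol

Repeatedly combine the two least-probable nodes; the expected code length is the sum of the merged weights.
merge 2/35 + 1/7 → 1/5
merge 1/5 + 17/70 → 31/70
merge 19/70 + 2/7 → 39/70
merge 31/70 + 39/70 → 1
L = 1/5 + 31/70 + 39/70 + 1 = 11/5 = 2.2 bits/symbol.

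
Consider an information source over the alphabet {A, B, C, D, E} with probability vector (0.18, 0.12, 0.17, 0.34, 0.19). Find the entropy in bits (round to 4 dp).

H = −Σ pᵢ log₂ pᵢ.
−0.18·log₂(0.18) = 0.4453
−0.12·log₂(0.12) = 0.3671
−0.17·log₂(0.17) = 0.4346
−0.34·log₂(0.34) = 0.5292
−0.19·log₂(0.19) = 0.4552
Sum ≈ 2.2314 → 2.2314 bits.

2.2314 bits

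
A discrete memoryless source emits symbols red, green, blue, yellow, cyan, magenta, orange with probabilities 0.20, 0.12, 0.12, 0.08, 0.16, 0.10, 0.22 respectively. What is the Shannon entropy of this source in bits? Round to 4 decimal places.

H = −Σ pᵢ log₂ pᵢ.
−0.20·log₂(0.20) = 0.4644
−0.12·log₂(0.12) = 0.3671
−0.12·log₂(0.12) = 0.3671
−0.08·log₂(0.08) = 0.2915
−0.16·log₂(0.16) = 0.4230
−0.10·log₂(0.10) = 0.3322
−0.22·log₂(0.22) = 0.4806
Sum ≈ 2.7258 → 2.7258 bits.

2.7258 bits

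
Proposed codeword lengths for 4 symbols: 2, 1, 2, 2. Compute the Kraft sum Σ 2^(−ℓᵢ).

With common denominator 2^2 = 4: Σ 2^(−ℓᵢ) = 1/4 + 2/4 + 1/4 + 1/4 = 5/4 = 1.25.

1.25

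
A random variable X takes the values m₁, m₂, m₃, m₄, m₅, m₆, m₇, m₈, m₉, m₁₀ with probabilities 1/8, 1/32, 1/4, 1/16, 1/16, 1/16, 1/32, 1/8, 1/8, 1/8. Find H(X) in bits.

3.0625 bits

Each probability is a power of 1/2, so log₂(1/p) is an integer.
H = Σ p·log₂(1/p) = 1/8·3 + 1/32·5 + 1/4·2 + 1/16·4 + 1/16·4 + 1/16·4 + 1/32·5 + 1/8·3 + 1/8·3 + 1/8·3 = 3.0625 bits.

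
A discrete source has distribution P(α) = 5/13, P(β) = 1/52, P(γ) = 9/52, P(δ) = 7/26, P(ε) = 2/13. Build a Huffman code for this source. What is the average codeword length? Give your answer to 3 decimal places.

Repeatedly combine the two least-probable nodes; the expected code length is the sum of the merged weights.
merge 1/52 + 2/13 → 9/52
merge 9/52 + 9/52 → 9/26
merge 7/26 + 9/26 → 8/13
merge 5/13 + 8/13 → 1
L = 9/52 + 9/26 + 8/13 + 1 = 111/52 ≈ 2.135 bits/symbol.

2.135 bits/symbol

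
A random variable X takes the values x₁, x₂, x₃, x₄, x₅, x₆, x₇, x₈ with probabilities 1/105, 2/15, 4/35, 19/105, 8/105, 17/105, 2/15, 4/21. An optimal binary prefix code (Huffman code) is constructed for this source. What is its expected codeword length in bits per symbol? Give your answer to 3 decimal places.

Repeatedly combine the two least-probable nodes; the expected code length is the sum of the merged weights.
merge 1/105 + 8/105 → 3/35
merge 3/35 + 4/35 → 1/5
merge 2/15 + 2/15 → 4/15
merge 17/105 + 19/105 → 12/35
merge 4/21 + 1/5 → 41/105
merge 4/15 + 12/35 → 64/105
merge 41/105 + 64/105 → 1
L = 3/35 + 1/5 + 4/15 + 12/35 + 41/105 + 64/105 + 1 = 304/105 ≈ 2.895 bits/symbol.

2.895 bits/symbol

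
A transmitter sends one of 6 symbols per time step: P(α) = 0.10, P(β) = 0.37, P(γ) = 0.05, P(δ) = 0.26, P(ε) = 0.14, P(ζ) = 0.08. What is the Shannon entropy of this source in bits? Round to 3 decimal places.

H = −Σ pᵢ log₂ pᵢ.
−0.10·log₂(0.10) = 0.3322
−0.37·log₂(0.37) = 0.5307
−0.05·log₂(0.05) = 0.2161
−0.26·log₂(0.26) = 0.5053
−0.14·log₂(0.14) = 0.3971
−0.08·log₂(0.08) = 0.2915
Sum ≈ 2.2729 → 2.273 bits.

2.273 bits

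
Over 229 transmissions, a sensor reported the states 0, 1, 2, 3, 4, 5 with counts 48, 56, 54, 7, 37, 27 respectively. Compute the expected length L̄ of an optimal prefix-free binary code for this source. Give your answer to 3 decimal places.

Probabilities are the counts divided by 229.
Repeatedly combine the two least-probable nodes; the expected code length is the sum of the merged weights.
merge 7/229 + 27/229 → 34/229
merge 34/229 + 37/229 → 71/229
merge 48/229 + 54/229 → 102/229
merge 56/229 + 71/229 → 127/229
merge 102/229 + 127/229 → 1
L = 34/229 + 71/229 + 102/229 + 127/229 + 1 = 563/229 ≈ 2.459 bits/symbol.

2.459 bits/symbol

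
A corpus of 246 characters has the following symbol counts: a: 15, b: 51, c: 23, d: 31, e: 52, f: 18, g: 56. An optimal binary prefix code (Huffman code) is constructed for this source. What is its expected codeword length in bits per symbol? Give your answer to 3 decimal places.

2.695 bits/symbol

Probabilities are the counts divided by 246.
Repeatedly combine the two least-probable nodes; the expected code length is the sum of the merged weights.
merge 5/82 + 3/41 → 11/82
merge 23/246 + 31/246 → 9/41
merge 11/82 + 17/82 → 14/41
merge 26/123 + 9/41 → 53/123
merge 28/123 + 14/41 → 70/123
merge 53/123 + 70/123 → 1
L = 11/82 + 9/41 + 14/41 + 53/123 + 70/123 + 1 = 221/82 ≈ 2.695 bits/symbol.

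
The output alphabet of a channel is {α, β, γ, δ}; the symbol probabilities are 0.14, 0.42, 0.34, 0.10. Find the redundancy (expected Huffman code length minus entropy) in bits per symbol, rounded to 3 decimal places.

Entropy H = −Σ p log₂ p ≈ 1.7841 bits.
Huffman merges: 1/10+7/50→6/25; 6/25+17/50→29/50; 21/50+29/50→1. L = 91/50 ≈ 1.8200.
L − H = 1.8200 − 1.7841 = 0.036 bits.

0.036 bits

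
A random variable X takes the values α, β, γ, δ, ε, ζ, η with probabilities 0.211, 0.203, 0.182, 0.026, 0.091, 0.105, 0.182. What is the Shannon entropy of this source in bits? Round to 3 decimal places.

2.628 bits

H = −Σ pᵢ log₂ pᵢ.
−0.211·log₂(0.211) = 0.4736
−0.203·log₂(0.203) = 0.4670
−0.182·log₂(0.182) = 0.4474
−0.026·log₂(0.026) = 0.1369
−0.091·log₂(0.091) = 0.3147
−0.105·log₂(0.105) = 0.3414
−0.182·log₂(0.182) = 0.4474
Sum ≈ 2.6283 → 2.628 bits.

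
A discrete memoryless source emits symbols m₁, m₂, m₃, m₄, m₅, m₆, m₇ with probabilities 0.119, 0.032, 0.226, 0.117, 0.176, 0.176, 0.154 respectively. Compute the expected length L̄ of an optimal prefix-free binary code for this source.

2.747 bits/symbol

Repeatedly combine the two least-probable nodes; the expected code length is the sum of the merged weights.
merge 4/125 + 117/1000 → 149/1000
merge 119/1000 + 149/1000 → 67/250
merge 77/500 + 22/125 → 33/100
merge 22/125 + 113/500 → 201/500
merge 67/250 + 33/100 → 299/500
merge 201/500 + 299/500 → 1
L = 149/1000 + 67/250 + 33/100 + 201/500 + 299/500 + 1 = 2747/1000 = 2.747 bits/symbol.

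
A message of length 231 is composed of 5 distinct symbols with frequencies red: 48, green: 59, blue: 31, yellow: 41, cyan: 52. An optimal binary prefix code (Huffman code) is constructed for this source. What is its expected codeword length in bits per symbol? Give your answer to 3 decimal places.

Probabilities are the counts divided by 231.
Repeatedly combine the two least-probable nodes; the expected code length is the sum of the merged weights.
merge 31/231 + 41/231 → 24/77
merge 16/77 + 52/231 → 100/231
merge 59/231 + 24/77 → 131/231
merge 100/231 + 131/231 → 1
L = 24/77 + 100/231 + 131/231 + 1 = 178/77 ≈ 2.312 bits/symbol.

2.312 bits/symbol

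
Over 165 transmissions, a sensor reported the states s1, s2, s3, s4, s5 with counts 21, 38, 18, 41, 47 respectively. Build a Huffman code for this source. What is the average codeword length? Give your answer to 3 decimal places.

Probabilities are the counts divided by 165.
Repeatedly combine the two least-probable nodes; the expected code length is the sum of the merged weights.
merge 6/55 + 7/55 → 13/55
merge 38/165 + 13/55 → 7/15
merge 41/165 + 47/165 → 8/15
merge 7/15 + 8/15 → 1
L = 13/55 + 7/15 + 8/15 + 1 = 123/55 ≈ 2.236 bits/symbol.

2.236 bits/symbol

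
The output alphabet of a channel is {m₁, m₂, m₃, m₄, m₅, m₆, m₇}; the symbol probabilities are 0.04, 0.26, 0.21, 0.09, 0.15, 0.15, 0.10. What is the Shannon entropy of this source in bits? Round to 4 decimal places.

H = −Σ pᵢ log₂ pᵢ.
−0.04·log₂(0.04) = 0.1858
−0.26·log₂(0.26) = 0.5053
−0.21·log₂(0.21) = 0.4728
−0.09·log₂(0.09) = 0.3127
−0.15·log₂(0.15) = 0.4105
−0.15·log₂(0.15) = 0.4105
−0.10·log₂(0.10) = 0.3322
Sum ≈ 2.6298 → 2.6298 bits.

2.6298 bits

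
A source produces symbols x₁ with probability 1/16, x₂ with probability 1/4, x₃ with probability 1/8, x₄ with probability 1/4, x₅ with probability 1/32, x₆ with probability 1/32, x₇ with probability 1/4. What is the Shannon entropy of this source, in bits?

2.4375 bits

Each probability is a power of 1/2, so log₂(1/p) is an integer.
H = Σ p·log₂(1/p) = 1/16·4 + 1/4·2 + 1/8·3 + 1/4·2 + 1/32·5 + 1/32·5 + 1/4·2 = 2.4375 bits.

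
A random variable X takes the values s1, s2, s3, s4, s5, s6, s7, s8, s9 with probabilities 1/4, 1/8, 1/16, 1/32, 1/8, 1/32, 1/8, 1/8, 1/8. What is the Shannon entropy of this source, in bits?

Each probability is a power of 1/2, so log₂(1/p) is an integer.
H = Σ p·log₂(1/p) = 1/4·2 + 1/8·3 + 1/16·4 + 1/32·5 + 1/8·3 + 1/32·5 + 1/8·3 + 1/8·3 + 1/8·3 = 2.9375 bits.

2.9375 bits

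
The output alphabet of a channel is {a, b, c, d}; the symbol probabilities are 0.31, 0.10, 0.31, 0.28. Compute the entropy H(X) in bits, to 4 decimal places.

1.8940 bits

H = −Σ pᵢ log₂ pᵢ.
−0.31·log₂(0.31) = 0.5238
−0.10·log₂(0.10) = 0.3322
−0.31·log₂(0.31) = 0.5238
−0.28·log₂(0.28) = 0.5142
Sum ≈ 1.8940 → 1.8940 bits.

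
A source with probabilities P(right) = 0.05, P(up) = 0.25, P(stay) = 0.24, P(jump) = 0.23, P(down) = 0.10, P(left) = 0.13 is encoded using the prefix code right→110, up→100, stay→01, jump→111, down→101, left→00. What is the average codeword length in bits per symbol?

L̄ = Σ pᵢ·ℓᵢ = 0.05·3 + 0.25·3 + 0.24·2 + 0.23·3 + 0.10·3 + 0.13·2 = 2.63 bits/symbol.

2.63 bits/symbol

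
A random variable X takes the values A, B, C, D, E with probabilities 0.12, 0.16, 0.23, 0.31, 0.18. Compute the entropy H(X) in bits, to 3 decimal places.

2.247 bits

H = −Σ pᵢ log₂ pᵢ.
−0.12·log₂(0.12) = 0.3671
−0.16·log₂(0.16) = 0.4230
−0.23·log₂(0.23) = 0.4877
−0.31·log₂(0.31) = 0.5238
−0.18·log₂(0.18) = 0.4453
Sum ≈ 2.2469 → 2.247 bits.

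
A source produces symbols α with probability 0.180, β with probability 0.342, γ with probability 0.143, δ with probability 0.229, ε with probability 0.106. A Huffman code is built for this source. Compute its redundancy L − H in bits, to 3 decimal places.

0.043 bits

Entropy H = −Σ p log₂ p ≈ 2.2061 bits.
Huffman merges: 53/500+143/1000→249/1000; 9/50+229/1000→409/1000; 249/1000+171/500→591/1000; 409/1000+591/1000→1. L = 2249/1000 ≈ 2.2490.
L − H = 2.2490 − 2.2061 = 0.043 bits.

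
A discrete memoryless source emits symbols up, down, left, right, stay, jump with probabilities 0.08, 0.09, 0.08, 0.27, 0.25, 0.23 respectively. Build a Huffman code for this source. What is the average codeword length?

Repeatedly combine the two least-probable nodes; the expected code length is the sum of the merged weights.
merge 2/25 + 2/25 → 4/25
merge 9/100 + 4/25 → 1/4
merge 23/100 + 1/4 → 12/25
merge 1/4 + 27/100 → 13/25
merge 12/25 + 13/25 → 1
L = 4/25 + 1/4 + 12/25 + 13/25 + 1 = 241/100 = 2.41 bits/symbol.

2.41 bits/symbol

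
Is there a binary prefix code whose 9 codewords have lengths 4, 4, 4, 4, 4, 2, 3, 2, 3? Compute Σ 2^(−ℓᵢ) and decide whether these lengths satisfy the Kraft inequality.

1.0625; no

With common denominator 2^4 = 16: Σ 2^(−ℓᵢ) = 1/16 + 1/16 + 1/16 + 1/16 + 1/16 + 4/16 + 2/16 + 4/16 + 2/16 = 17/16 = 1.0625.
Kraft's inequality requires Σ ≤ 1; here Σ = 1.0625 > 1, so no such prefix code exists.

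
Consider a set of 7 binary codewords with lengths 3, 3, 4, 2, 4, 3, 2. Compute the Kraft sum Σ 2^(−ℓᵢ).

With common denominator 2^4 = 16: Σ 2^(−ℓᵢ) = 2/16 + 2/16 + 1/16 + 4/16 + 1/16 + 2/16 + 4/16 = 16/16 = 1.

1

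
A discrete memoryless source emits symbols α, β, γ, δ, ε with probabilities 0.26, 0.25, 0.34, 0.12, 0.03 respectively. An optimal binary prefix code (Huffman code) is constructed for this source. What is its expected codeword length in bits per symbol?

2.15 bits/symbol

Repeatedly combine the two least-probable nodes; the expected code length is the sum of the merged weights.
merge 3/100 + 3/25 → 3/20
merge 3/20 + 1/4 → 2/5
merge 13/50 + 17/50 → 3/5
merge 2/5 + 3/5 → 1
L = 3/20 + 2/5 + 3/5 + 1 = 43/20 = 2.15 bits/symbol.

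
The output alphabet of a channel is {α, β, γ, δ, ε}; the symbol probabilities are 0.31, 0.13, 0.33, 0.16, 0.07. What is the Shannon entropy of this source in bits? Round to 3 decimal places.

2.126 bits

H = −Σ pᵢ log₂ pᵢ.
−0.31·log₂(0.31) = 0.5238
−0.13·log₂(0.13) = 0.3826
−0.33·log₂(0.33) = 0.5278
−0.16·log₂(0.16) = 0.4230
−0.07·log₂(0.07) = 0.2686
Sum ≈ 2.1258 → 2.126 bits.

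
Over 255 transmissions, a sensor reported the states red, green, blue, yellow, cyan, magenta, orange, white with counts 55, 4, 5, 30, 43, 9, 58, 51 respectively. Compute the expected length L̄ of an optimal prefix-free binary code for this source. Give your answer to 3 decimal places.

Probabilities are the counts divided by 255.
Repeatedly combine the two least-probable nodes; the expected code length is the sum of the merged weights.
merge 4/255 + 1/51 → 3/85
merge 3/85 + 3/85 → 6/85
merge 6/85 + 2/17 → 16/85
merge 43/255 + 16/85 → 91/255
merge 1/5 + 11/51 → 106/255
merge 58/255 + 91/255 → 149/255
merge 106/255 + 149/255 → 1
L = 3/85 + 6/85 + 16/85 + 91/255 + 106/255 + 149/255 + 1 = 676/255 ≈ 2.651 bits/symbol.

2.651 bits/symbol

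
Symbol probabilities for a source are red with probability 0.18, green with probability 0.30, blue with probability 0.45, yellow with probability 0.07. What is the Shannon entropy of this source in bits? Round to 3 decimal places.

1.753 bits

H = −Σ pᵢ log₂ pᵢ.
−0.18·log₂(0.18) = 0.4453
−0.30·log₂(0.30) = 0.5211
−0.45·log₂(0.45) = 0.5184
−0.07·log₂(0.07) = 0.2686
Sum ≈ 1.7534 → 1.753 bits.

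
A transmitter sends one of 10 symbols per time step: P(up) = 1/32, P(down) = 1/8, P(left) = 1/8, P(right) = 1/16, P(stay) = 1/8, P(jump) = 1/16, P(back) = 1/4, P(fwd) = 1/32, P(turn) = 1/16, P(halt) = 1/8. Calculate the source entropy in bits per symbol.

3.0625 bits

Each probability is a power of 1/2, so log₂(1/p) is an integer.
H = Σ p·log₂(1/p) = 1/32·5 + 1/8·3 + 1/8·3 + 1/16·4 + 1/8·3 + 1/16·4 + 1/4·2 + 1/32·5 + 1/16·4 + 1/8·3 = 3.0625 bits.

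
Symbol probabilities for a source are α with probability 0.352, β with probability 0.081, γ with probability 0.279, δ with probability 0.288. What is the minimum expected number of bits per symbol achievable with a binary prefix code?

Repeatedly combine the two least-probable nodes; the expected code length is the sum of the merged weights.
merge 81/1000 + 279/1000 → 9/25
merge 36/125 + 44/125 → 16/25
merge 9/25 + 16/25 → 1
L = 9/25 + 16/25 + 1 = 2 bits/symbol.

2 bits/symbol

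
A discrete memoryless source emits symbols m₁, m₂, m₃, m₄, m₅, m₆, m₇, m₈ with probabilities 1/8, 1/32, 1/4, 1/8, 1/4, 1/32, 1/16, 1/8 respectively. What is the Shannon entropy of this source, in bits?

2.6875 bits

Each probability is a power of 1/2, so log₂(1/p) is an integer.
H = Σ p·log₂(1/p) = 1/8·3 + 1/32·5 + 1/4·2 + 1/8·3 + 1/4·2 + 1/32·5 + 1/16·4 + 1/8·3 = 2.6875 bits.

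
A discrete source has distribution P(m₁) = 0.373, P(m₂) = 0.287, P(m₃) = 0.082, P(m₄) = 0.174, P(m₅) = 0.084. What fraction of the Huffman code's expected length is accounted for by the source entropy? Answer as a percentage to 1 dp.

Entropy H = −Σ p log₂ p ≈ 2.0826 bits.
Huffman merges: 41/500+21/250→83/500; 83/500+87/500→17/50; 287/1000+17/50→627/1000; 373/1000+627/1000→1. L = 2133/1000 ≈ 2.1330.
Efficiency = H/L = 2.0826/2.1330 = 97.6%.

97.6%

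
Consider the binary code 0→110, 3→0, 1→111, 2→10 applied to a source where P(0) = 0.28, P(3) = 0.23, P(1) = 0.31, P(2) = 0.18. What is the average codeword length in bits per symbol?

2.36 bits/symbol

L̄ = Σ pᵢ·ℓᵢ = 0.28·3 + 0.23·1 + 0.31·3 + 0.18·2 = 2.36 bits/symbol.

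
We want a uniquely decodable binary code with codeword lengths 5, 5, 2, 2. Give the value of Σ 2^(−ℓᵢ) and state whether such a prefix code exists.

0.5625; yes

With common denominator 2^5 = 32: Σ 2^(−ℓᵢ) = 1/32 + 1/32 + 8/32 + 8/32 = 18/32 = 0.5625.
Kraft's inequality requires Σ ≤ 1; here Σ = 0.5625 ≤ 1, so such a prefix code exists.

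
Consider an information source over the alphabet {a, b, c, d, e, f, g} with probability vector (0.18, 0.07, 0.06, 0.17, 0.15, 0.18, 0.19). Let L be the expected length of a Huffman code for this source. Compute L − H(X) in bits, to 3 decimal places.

0.057 bits

Entropy H = −Σ p log₂ p ≈ 2.7031 bits.
Huffman merges: 3/50+7/100→13/100; 13/100+3/20→7/25; 17/100+9/50→7/20; 9/50+19/100→37/100; 7/25+7/20→63/100; 37/100+63/100→1. L = 69/25 ≈ 2.7600.
L − H = 2.7600 − 2.7031 = 0.057 bits.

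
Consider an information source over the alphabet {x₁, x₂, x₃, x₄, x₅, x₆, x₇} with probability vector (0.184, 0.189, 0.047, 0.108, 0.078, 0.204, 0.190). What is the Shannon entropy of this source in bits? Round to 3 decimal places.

2.668 bits

H = −Σ pᵢ log₂ pᵢ.
−0.184·log₂(0.184) = 0.4494
−0.189·log₂(0.189) = 0.4543
−0.047·log₂(0.047) = 0.2073
−0.108·log₂(0.108) = 0.3468
−0.078·log₂(0.078) = 0.2871
−0.204·log₂(0.204) = 0.4678
−0.190·log₂(0.190) = 0.4552
Sum ≈ 2.6679 → 2.668 bits.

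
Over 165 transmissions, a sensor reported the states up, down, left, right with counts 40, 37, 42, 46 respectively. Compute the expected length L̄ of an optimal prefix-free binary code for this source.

2 bits/symbol

Probabilities are the counts divided by 165.
Repeatedly combine the two least-probable nodes; the expected code length is the sum of the merged weights.
merge 37/165 + 8/33 → 7/15
merge 14/55 + 46/165 → 8/15
merge 7/15 + 8/15 → 1
L = 7/15 + 8/15 + 1 = 2 bits/symbol.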